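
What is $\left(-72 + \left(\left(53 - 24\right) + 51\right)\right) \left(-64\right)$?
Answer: $-512$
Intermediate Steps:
$\left(-72 + \left(\left(53 - 24\right) + 51\right)\right) \left(-64\right) = \left(-72 + \left(29 + 51\right)\right) \left(-64\right) = \left(-72 + 80\right) \left(-64\right) = 8 \left(-64\right) = -512$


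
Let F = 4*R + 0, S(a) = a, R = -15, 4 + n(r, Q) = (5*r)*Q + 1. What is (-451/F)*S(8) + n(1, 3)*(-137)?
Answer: -23758/15 ≈ -1583.9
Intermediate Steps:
n(r, Q) = -3 + 5*Q*r (n(r, Q) = -4 + ((5*r)*Q + 1) = -4 + (5*Q*r + 1) = -4 + (1 + 5*Q*r) = -3 + 5*Q*r)
F = -60 (F = 4*(-15) + 0 = -60 + 0 = -60)
(-451/F)*S(8) + n(1, 3)*(-137) = -451/(-60)*8 + (-3 + 5*3*1)*(-137) = -451*(-1/60)*8 + (-3 + 15)*(-137) = (451/60)*8 + 12*(-137) = 902/15 - 1644 = -23758/15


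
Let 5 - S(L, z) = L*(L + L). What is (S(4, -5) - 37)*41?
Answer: -2624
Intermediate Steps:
S(L, z) = 5 - 2*L² (S(L, z) = 5 - L*(L + L) = 5 - L*2*L = 5 - 2*L²)
(S(4, -5) - 37)*41 = ((5 - 2*4²) - 37)*41 = ((5 - 2*16) - 37)*41 = ((5 - 32) - 37)*41 = (-27 - 37)*41 = -64*41 = -2624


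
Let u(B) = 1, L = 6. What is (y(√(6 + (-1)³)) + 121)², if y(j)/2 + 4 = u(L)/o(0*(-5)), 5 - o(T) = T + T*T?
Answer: 321489/25 ≈ 12860.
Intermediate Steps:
o(T) = 5 - T - T² (o(T) = 5 - (T + T*T) = 5 - (T + T²) = 5 + (-T - T²) = 5 - T - T²)
y(j) = -38/5 (y(j) = -8 + 2*(1/(5 - 0*(-5) - (0*(-5))²)) = -8 + 2*(1/(5 - 1*0 - 1*0²)) = -8 + 2*(1/(5 + 0 - 1*0)) = -8 + 2*(1/(5 + 0 + 0)) = -8 + 2*(1/5) = -8 + 2*(1*(⅕)) = -8 + 2*(⅕) = -8 + ⅖ = -38/5)
(y(√(6 + (-1)³)) + 121)² = (-38/5 + 121)² = (567/5)² = 321489/25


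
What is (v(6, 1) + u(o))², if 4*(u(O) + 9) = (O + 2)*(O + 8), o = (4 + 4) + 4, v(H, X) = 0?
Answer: 3721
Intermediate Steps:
o = 12 (o = 8 + 4 = 12)
u(O) = -9 + (2 + O)*(8 + O)/4 (u(O) = -9 + ((O + 2)*(O + 8))/4 = -9 + ((2 + O)*(8 + O))/4 = -9 + (2 + O)*(8 + O)/4)
(v(6, 1) + u(o))² = (0 + (-5 + (¼)*12² + (5/2)*12))² = (0 + (-5 + (¼)*144 + 30))² = (0 + (-5 + 36 + 30))² = (0 + 61)² = 61² = 3721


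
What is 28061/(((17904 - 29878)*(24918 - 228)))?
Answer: -28061/295638060 ≈ -9.4917e-5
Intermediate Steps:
28061/(((17904 - 29878)*(24918 - 228))) = 28061/((-11974*24690)) = 28061/(-295638060) = 28061*(-1/295638060) = -28061/295638060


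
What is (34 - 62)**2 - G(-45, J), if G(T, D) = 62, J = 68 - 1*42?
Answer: 722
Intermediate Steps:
J = 26 (J = 68 - 42 = 26)
(34 - 62)**2 - G(-45, J) = (34 - 62)**2 - 1*62 = (-28)**2 - 62 = 784 - 62 = 722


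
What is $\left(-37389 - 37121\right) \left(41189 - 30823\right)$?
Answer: $-772370660$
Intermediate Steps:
$\left(-37389 - 37121\right) \left(41189 - 30823\right) = \left(-74510\right) 10366 = -772370660$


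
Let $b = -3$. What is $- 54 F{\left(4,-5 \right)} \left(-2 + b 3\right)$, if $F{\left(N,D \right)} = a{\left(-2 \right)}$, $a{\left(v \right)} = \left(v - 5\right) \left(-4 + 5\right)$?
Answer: $-4158$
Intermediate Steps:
$a{\left(v \right)} = -5 + v$ ($a{\left(v \right)} = \left(-5 + v\right) 1 = -5 + v$)
$F{\left(N,D \right)} = -7$ ($F{\left(N,D \right)} = -5 - 2 = -7$)
$- 54 F{\left(4,-5 \right)} \left(-2 + b 3\right) = \left(-54\right) \left(-7\right) \left(-2 - 9\right) = 378 \left(-2 - 9\right) = 378 \left(-11\right) = -4158$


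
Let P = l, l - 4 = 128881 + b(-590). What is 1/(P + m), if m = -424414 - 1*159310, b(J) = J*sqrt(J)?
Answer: I/(-454839*I + 590*sqrt(590)) ≈ -2.1964e-6 + 6.9204e-8*I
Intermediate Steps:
b(J) = J**(3/2)
m = -583724 (m = -424414 - 159310 = -583724)
l = 128885 - 590*I*sqrt(590) (l = 4 + (128881 + (-590)**(3/2)) = 4 + (128881 - 590*I*sqrt(590)) = 128885 - 590*I*sqrt(590) ≈ 1.2889e+5 - 14331.0*I)
P = 128885 - 590*I*sqrt(590) ≈ 1.2889e+5 - 14331.0*I
1/(P + m) = 1/((128885 - 590*I*sqrt(590)) - 583724) = 1/(-454839 - 590*I*sqrt(590))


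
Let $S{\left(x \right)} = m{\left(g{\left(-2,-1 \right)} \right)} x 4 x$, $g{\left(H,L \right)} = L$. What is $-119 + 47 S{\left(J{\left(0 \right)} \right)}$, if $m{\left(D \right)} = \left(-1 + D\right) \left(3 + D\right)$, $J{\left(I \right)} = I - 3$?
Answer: $-6887$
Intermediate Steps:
$J{\left(I \right)} = -3 + I$
$S{\left(x \right)} = - 16 x^{2}$ ($S{\left(x \right)} = \left(-3 + \left(-1\right)^{2} + 2 \left(-1\right)\right) x 4 x = \left(-3 + 1 - 2\right) x 4 x = - 4 x 4 x = - 16 x x = - 16 x^{2}$)
$-119 + 47 S{\left(J{\left(0 \right)} \right)} = -119 + 47 \left(- 16 \left(-3 + 0\right)^{2}\right) = -119 + 47 \left(- 16 \left(-3\right)^{2}\right) = -119 + 47 \left(\left(-16\right) 9\right) = -119 + 47 \left(-144\right) = -119 - 6768 = -6887$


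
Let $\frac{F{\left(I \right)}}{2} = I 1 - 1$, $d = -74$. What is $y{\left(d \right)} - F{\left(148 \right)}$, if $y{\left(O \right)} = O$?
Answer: $-368$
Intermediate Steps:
$F{\left(I \right)} = -2 + 2 I$ ($F{\left(I \right)} = 2 \left(I 1 - 1\right) = 2 \left(I - 1\right) = 2 \left(-1 + I\right) = -2 + 2 I$)
$y{\left(d \right)} - F{\left(148 \right)} = -74 - \left(-2 + 2 \cdot 148\right) = -74 - \left(-2 + 296\right) = -74 - 294 = -368$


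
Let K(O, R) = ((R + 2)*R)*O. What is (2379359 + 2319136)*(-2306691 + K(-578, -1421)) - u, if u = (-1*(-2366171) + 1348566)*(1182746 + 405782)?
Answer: -5492734417941071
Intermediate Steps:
K(O, R) = O*R*(2 + R) (K(O, R) = ((2 + R)*R)*O = (R*(2 + R))*O = O*R*(2 + R))
u = 5900963737136 (u = (2366171 + 1348566)*1588528 = 3714737*1588528 = 5900963737136)
(2379359 + 2319136)*(-2306691 + K(-578, -1421)) - u = (2379359 + 2319136)*(-2306691 - 578*(-1421)*(2 - 1421)) - 1*5900963737136 = 4698495*(-2306691 - 578*(-1421)*(-1419)) - 5900963737136 = 4698495*(-2306691 - 1165478622) - 5900963737136 = 4698495*(-1167785313) - 5900963737136 = -5486833454203935 - 5900963737136 = -5492734417941071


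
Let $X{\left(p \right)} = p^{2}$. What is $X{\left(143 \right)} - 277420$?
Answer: $-256971$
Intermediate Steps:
$X{\left(143 \right)} - 277420 = 143^{2} - 277420 = 20449 - 277420 = -256971$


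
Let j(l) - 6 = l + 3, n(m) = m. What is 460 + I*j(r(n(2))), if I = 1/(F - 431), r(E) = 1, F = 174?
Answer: 118210/257 ≈ 459.96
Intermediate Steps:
j(l) = 9 + l (j(l) = 6 + (l + 3) = 6 + (3 + l) = 9 + l)
I = -1/257 (I = 1/(174 - 431) = 1/(-257) = -1/257 ≈ -0.0038911)
460 + I*j(r(n(2))) = 460 - (9 + 1)/257 = 460 - 1/257*10 = 460 - 10/257 = 118210/257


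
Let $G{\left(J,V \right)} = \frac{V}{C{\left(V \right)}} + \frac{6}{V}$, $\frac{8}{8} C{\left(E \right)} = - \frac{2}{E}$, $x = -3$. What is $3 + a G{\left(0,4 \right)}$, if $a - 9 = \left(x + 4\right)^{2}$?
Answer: $-62$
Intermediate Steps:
$C{\left(E \right)} = - \frac{2}{E}$
$G{\left(J,V \right)} = \frac{6}{V} - \frac{V^{2}}{2}$ ($G{\left(J,V \right)} = \frac{V}{\left(-2\right) \frac{1}{V}} + \frac{6}{V} = V \left(- \frac{V}{2}\right) + \frac{6}{V} = - \frac{V^{2}}{2} + \frac{6}{V} = \frac{6}{V} - \frac{V^{2}}{2}$)
$a = 10$ ($a = 9 + \left(-3 + 4\right)^{2} = 9 + 1^{2} = 9 + 1 = 10$)
$3 + a G{\left(0,4 \right)} = 3 + 10 \frac{12 - 4^{3}}{2 \cdot 4} = 3 + 10 \cdot \frac{1}{2} \cdot \frac{1}{4} \left(12 - 64\right) = 3 + 10 \cdot \frac{1}{2} \cdot \frac{1}{4} \left(-52\right) = 3 + 10 \left(- \frac{13}{2}\right) = 3 - 65 = -62$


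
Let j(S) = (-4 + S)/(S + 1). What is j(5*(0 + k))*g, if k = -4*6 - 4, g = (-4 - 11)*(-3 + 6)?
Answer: -6480/139 ≈ -46.619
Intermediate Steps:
g = -45 (g = -15*3 = -45)
k = -28 (k = -24 - 4 = -28)
j(S) = (-4 + S)/(1 + S)
j(5*(0 + k))*g = ((-4 + 5*(0 - 28))/(1 + 5*(0 - 28)))*(-45) = ((-4 + 5*(-28))/(1 + 5*(-28)))*(-45) = ((-4 - 140)/(1 - 140))*(-45) = (-144/(-139))*(-45) = -1/139*(-144)*(-45) = (144/139)*(-45) = -6480/139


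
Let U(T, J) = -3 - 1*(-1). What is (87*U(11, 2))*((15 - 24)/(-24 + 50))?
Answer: 783/13 ≈ 60.231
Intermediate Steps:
U(T, J) = -2 (U(T, J) = -3 + 1 = -2)
(87*U(11, 2))*((15 - 24)/(-24 + 50)) = (87*(-2))*((15 - 24)/(-24 + 50)) = -(-1566)/26 = -174*(-9/26) = 783/13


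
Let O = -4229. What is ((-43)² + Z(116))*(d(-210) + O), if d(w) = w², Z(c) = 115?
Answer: 78306644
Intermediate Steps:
((-43)² + Z(116))*(d(-210) + O) = ((-43)² + 115)*((-210)² - 4229) = (1849 + 115)*(44100 - 4229) = 1964*39871 = 78306644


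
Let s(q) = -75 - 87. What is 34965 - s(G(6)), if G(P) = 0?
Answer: 35127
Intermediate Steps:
s(q) = -162
34965 - s(G(6)) = 34965 - 1*(-162) = 34965 + 162 = 35127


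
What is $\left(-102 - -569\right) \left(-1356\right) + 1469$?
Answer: $-631783$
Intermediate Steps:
$\left(-102 - -569\right) \left(-1356\right) + 1469 = \left(-102 + 569\right) \left(-1356\right) + 1469 = 467 \left(-1356\right) + 1469 = -633252 + 1469 = -631783$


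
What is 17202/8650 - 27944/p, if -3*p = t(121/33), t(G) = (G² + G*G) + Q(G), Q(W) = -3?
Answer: 653001963/185975 ≈ 3511.2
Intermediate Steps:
t(G) = -3 + 2*G² (t(G) = (G² + G*G) - 3 = (G² + G²) - 3 = 2*G² - 3 = -3 + 2*G²)
p = -215/27 (p = -(-3 + 2*(121/33)²)/3 = -(-3 + 2*(121*(1/33))²)/3 = -(-3 + 2*(11/3)²)/3 = -(-3 + 2*(121/9))/3 = -(-3 + 242/9)/3 = -⅓*215/9 = -215/27 ≈ -7.9630)
17202/8650 - 27944/p = 17202/8650 - 27944/(-215/27) = 17202*(1/8650) - 27944*(-27/215) = 8601/4325 + 754488/215 = 653001963/185975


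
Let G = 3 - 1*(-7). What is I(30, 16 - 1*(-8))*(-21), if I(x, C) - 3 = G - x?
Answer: 357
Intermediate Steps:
G = 10 (G = 3 + 7 = 10)
I(x, C) = 13 - x (I(x, C) = 3 + (10 - x) = 13 - x)
I(30, 16 - 1*(-8))*(-21) = (13 - 1*30)*(-21) = (13 - 30)*(-21) = -17*(-21) = 357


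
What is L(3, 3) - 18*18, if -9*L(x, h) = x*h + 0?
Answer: -325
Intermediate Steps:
L(x, h) = -h*x/9 (L(x, h) = -(x*h + 0)/9 = -(h*x + 0)/9 = -h*x/9)
L(3, 3) - 18*18 = -1/9*3*3 - 18*18 = -1 - 324 = -325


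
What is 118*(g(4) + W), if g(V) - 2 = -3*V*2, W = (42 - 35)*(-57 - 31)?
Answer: -75284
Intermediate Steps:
W = -616 (W = 7*(-88) = -616)
g(V) = 2 - 6*V (g(V) = 2 - 3*V*2 = 2 - 6*V)
118*(g(4) + W) = 118*((2 - 6*4) - 616) = 118*((2 - 24) - 616) = 118*(-22 - 616) = 118*(-638) = -75284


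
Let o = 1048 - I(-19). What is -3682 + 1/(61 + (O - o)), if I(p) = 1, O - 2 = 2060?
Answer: -3961831/1076 ≈ -3682.0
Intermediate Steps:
O = 2062 (O = 2 + 2060 = 2062)
o = 1047 (o = 1048 - 1*1 = 1048 - 1 = 1047)
-3682 + 1/(61 + (O - o)) = -3682 + 1/(61 + (2062 - 1*1047)) = -3682 + 1/(61 + (2062 - 1047)) = -3682 + 1/(61 + 1015) = -3682 + 1/1076 = -3961831/1076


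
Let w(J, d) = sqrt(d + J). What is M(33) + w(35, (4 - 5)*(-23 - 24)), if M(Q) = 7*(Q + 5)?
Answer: 266 + sqrt(82) ≈ 275.06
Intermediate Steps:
M(Q) = 35 + 7*Q (M(Q) = 7*(5 + Q) = 35 + 7*Q)
w(J, d) = sqrt(J + d)
M(33) + w(35, (4 - 5)*(-23 - 24)) = (35 + 7*33) + sqrt(35 + (4 - 5)*(-23 - 24)) = (35 + 231) + sqrt(35 - 1*(-47)) = 266 + sqrt(35 + 47) = 266 + sqrt(82)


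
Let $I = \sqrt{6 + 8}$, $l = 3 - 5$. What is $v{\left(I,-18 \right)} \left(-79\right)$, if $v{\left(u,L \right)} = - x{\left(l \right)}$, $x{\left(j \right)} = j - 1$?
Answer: $-237$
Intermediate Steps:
$l = -2$
$I = \sqrt{14} \approx 3.7417$
$x{\left(j \right)} = -1 + j$
$v{\left(u,L \right)} = 3$ ($v{\left(u,L \right)} = - (-1 - 2) = \left(-1\right) \left(-3\right) = 3$)
$v{\left(I,-18 \right)} \left(-79\right) = 3 \left(-79\right) = -237$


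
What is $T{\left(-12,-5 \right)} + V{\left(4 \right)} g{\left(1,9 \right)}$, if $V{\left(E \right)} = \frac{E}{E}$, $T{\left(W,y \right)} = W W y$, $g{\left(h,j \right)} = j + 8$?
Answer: $-703$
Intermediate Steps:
$g{\left(h,j \right)} = 8 + j$
$T{\left(W,y \right)} = y W^{2}$ ($T{\left(W,y \right)} = W^{2} y = y W^{2}$)
$V{\left(E \right)} = 1$
$T{\left(-12,-5 \right)} + V{\left(4 \right)} g{\left(1,9 \right)} = - 5 \left(-12\right)^{2} + 1 \left(8 + 9\right) = \left(-5\right) 144 + 1 \cdot 17 = -720 + 17 = -703$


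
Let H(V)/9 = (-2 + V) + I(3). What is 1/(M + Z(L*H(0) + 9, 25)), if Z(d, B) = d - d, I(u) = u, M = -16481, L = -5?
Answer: -1/16481 ≈ -6.0676e-5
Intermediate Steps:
H(V) = 9 + 9*V (H(V) = 9*((-2 + V) + 3) = 9*(1 + V) = 9 + 9*V)
Z(d, B) = 0
1/(M + Z(L*H(0) + 9, 25)) = 1/(-16481 + 0) = 1/(-16481) = -1/16481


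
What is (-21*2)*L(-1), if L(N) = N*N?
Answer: -42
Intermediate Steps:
L(N) = N²
(-21*2)*L(-1) = -21*2*(-1)² = -42*1 = -42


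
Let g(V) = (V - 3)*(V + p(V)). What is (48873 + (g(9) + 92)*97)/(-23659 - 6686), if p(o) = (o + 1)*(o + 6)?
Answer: -30067/6069 ≈ -4.9542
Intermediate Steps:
p(o) = (1 + o)*(6 + o)
g(V) = (-3 + V)*(6 + V**2 + 8*V) (g(V) = (V - 3)*(V + (6 + V**2 + 7*V)) = (-3 + V)*(6 + V**2 + 8*V))
(48873 + (g(9) + 92)*97)/(-23659 - 6686) = (48873 + ((-18 + 9**3 - 18*9 + 5*9**2) + 92)*97)/(-23659 - 6686) = (48873 + ((-18 + 729 - 162 + 5*81) + 92)*97)/(-30345) = (48873 + ((-18 + 729 - 162 + 405) + 92)*97)*(-1/30345) = (48873 + (954 + 92)*97)*(-1/30345) = (48873 + 1046*97)*(-1/30345) = (48873 + 101462)*(-1/30345) = 150335*(-1/30345) = -30067/6069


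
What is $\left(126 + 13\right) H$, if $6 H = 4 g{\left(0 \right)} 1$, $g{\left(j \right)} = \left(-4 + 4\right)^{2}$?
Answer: $0$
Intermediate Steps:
$g{\left(j \right)} = 0$ ($g{\left(j \right)} = 0^{2} = 0$)
$H = 0$ ($H = \frac{4 \cdot 0 \cdot 1}{6} = \frac{0 \cdot 1}{6} = \frac{1}{6} \cdot 0 = 0$)
$\left(126 + 13\right) H = \left(126 + 13\right) 0 = 139 \cdot 0 = 0$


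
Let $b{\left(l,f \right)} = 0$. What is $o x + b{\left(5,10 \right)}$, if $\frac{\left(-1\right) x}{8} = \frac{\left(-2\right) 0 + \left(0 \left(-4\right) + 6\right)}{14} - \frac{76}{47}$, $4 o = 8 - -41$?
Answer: $\frac{5474}{47} \approx 116.47$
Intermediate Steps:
$o = \frac{49}{4}$ ($o = \frac{8 - -41}{4} = \frac{8 + 41}{4} = \frac{1}{4} \cdot 49 = \frac{49}{4} \approx 12.25$)
$x = \frac{3128}{329}$ ($x = - 8 \left(\frac{\left(-2\right) 0 + \left(0 \left(-4\right) + 6\right)}{14} - \frac{76}{47}\right) = - 8 \left(\left(0 + \left(0 + 6\right)\right) \frac{1}{14} - \frac{76}{47}\right) = - 8 \left(\left(0 + 6\right) \frac{1}{14} - \frac{76}{47}\right) = - 8 \left(6 \cdot \frac{1}{14} - \frac{76}{47}\right) = - 8 \left(\frac{3}{7} - \frac{76}{47}\right) = \left(-8\right) \left(- \frac{391}{329}\right) = \frac{3128}{329} \approx 9.5076$)
$o x + b{\left(5,10 \right)} = \frac{49}{4} \cdot \frac{3128}{329} + 0 = \frac{5474}{47} + 0 = \frac{5474}{47}$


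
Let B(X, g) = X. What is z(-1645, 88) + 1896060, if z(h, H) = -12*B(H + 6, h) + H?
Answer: 1895020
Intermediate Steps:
z(h, H) = -72 - 11*H (z(h, H) = -12*(H + 6) + H = -12*(6 + H) + H = (-72 - 12*H) + H = -72 - 11*H)
z(-1645, 88) + 1896060 = (-72 - 11*88) + 1896060 = (-72 - 968) + 1896060 = -1040 + 1896060 = 1895020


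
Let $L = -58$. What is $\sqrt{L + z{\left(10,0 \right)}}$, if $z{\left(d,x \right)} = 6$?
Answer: $2 i \sqrt{13} \approx 7.2111 i$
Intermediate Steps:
$\sqrt{L + z{\left(10,0 \right)}} = \sqrt{-58 + 6} = \sqrt{-52} = 2 i \sqrt{13}$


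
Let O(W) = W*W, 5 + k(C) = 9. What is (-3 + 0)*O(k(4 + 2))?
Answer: -48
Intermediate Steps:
k(C) = 4 (k(C) = -5 + 9 = 4)
O(W) = W²
(-3 + 0)*O(k(4 + 2)) = (-3 + 0)*4² = -3*16 = -48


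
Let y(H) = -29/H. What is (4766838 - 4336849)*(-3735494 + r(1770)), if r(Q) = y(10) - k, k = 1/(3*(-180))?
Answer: -173472038179685/108 ≈ -1.6062e+12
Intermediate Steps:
k = -1/540 (k = 1/(-540) = -1/540 ≈ -0.0018519)
r(Q) = -313/108 (r(Q) = -29/10 - 1*(-1/540) = -29*⅒ + 1/540 = -29/10 + 1/540 = -313/108)
(4766838 - 4336849)*(-3735494 + r(1770)) = (4766838 - 4336849)*(-3735494 - 313/108) = 429989*(-403433665/108) = -173472038179685/108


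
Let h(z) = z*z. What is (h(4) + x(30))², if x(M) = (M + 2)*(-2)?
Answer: 2304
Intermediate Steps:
x(M) = -4 - 2*M (x(M) = (2 + M)*(-2) = -4 - 2*M)
h(z) = z²
(h(4) + x(30))² = (4² + (-4 - 2*30))² = (16 + (-4 - 60))² = (16 - 64)² = (-48)² = 2304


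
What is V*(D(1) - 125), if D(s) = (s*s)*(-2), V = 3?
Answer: -381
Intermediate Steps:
D(s) = -2*s**2 (D(s) = s**2*(-2) = -2*s**2)
V*(D(1) - 125) = 3*(-2*1**2 - 125) = 3*(-2*1 - 125) = 3*(-2 - 125) = 3*(-127) = -381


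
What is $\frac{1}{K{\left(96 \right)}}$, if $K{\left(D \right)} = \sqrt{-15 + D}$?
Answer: $\frac{1}{9} \approx 0.11111$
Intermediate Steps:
$\frac{1}{K{\left(96 \right)}} = \frac{1}{\sqrt{-15 + 96}} = \frac{1}{\sqrt{81}} = \frac{1}{9}$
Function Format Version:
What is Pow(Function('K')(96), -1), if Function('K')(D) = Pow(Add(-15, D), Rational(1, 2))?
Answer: Rational(1, 9) ≈ 0.11111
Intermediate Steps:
Pow(Function('K')(96), -1) = Pow(Pow(Add(-15, 96), Rational(1, 2)), -1) = Pow(Pow(81, Rational(1, 2)), -1) = Pow(9, -1) = Rational(1, 9)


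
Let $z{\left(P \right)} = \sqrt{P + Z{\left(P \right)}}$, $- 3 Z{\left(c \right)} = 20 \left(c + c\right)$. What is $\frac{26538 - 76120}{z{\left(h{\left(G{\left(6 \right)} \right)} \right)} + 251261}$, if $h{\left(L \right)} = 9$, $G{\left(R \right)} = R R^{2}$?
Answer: $- \frac{6229011451}{31566045116} + \frac{24791 i \sqrt{111}}{31566045116} \approx -0.19733 + 8.2744 \cdot 10^{-6} i$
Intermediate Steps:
$G{\left(R \right)} = R^{3}$
$Z{\left(c \right)} = - \frac{40 c}{3}$ ($Z{\left(c \right)} = - \frac{20 \left(c + c\right)}{3} = - \frac{20 \cdot 2 c}{3} = - \frac{40 c}{3}$)
$z{\left(P \right)} = \frac{\sqrt{111} \sqrt{- P}}{3}$ ($z{\left(P \right)} = \sqrt{P - \frac{40 P}{3}} = \sqrt{- \frac{37 P}{3}} = \frac{\sqrt{111} \sqrt{- P}}{3}$)
$\frac{26538 - 76120}{z{\left(h{\left(G{\left(6 \right)} \right)} \right)} + 251261} = \frac{26538 - 76120}{\frac{\sqrt{111} \sqrt{\left(-1\right) 9}}{3} + 251261} = - \frac{49582}{\frac{\sqrt{111} \sqrt{-9}}{3} + 251261} = - \frac{49582}{\frac{\sqrt{111} \cdot 3 i}{3} + 251261} = - \frac{49582}{i \sqrt{111} + 251261} = - \frac{49582}{251261 + i \sqrt{111}}$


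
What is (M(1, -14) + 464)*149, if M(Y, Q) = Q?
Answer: 67050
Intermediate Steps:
(M(1, -14) + 464)*149 = (-14 + 464)*149 = 450*149 = 67050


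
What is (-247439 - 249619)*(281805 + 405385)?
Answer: -341573287020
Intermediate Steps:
(-247439 - 249619)*(281805 + 405385) = -497058*687190 = -341573287020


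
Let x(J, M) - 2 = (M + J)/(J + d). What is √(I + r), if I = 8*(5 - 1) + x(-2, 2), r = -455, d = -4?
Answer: I*√421 ≈ 20.518*I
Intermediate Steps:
x(J, M) = 2 + (J + M)/(-4 + J) (x(J, M) = 2 + (M + J)/(J - 4) = 2 + (J + M)/(-4 + J))
I = 34 (I = 8*(5 - 1) + (-8 + 2 + 3*(-2))/(-4 - 2) = 8*4 + (-8 + 2 - 6)/(-6) = 32 - ⅙*(-12) = 32 + 2 = 34)
√(I + r) = √(34 - 455) = √(-421) = I*√421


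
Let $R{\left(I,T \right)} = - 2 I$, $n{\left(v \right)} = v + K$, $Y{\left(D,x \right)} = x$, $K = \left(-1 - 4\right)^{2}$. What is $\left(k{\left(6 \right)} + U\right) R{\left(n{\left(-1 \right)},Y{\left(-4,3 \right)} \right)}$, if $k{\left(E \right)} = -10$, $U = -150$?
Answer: $7680$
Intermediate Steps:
$K = 25$ ($K = \left(-5\right)^{2} = 25$)
$n{\left(v \right)} = 25 + v$ ($n{\left(v \right)} = v + 25 = 25 + v$)
$\left(k{\left(6 \right)} + U\right) R{\left(n{\left(-1 \right)},Y{\left(-4,3 \right)} \right)} = \left(-10 - 150\right) \left(- 2 \left(25 - 1\right)\right) = - 160 \left(\left(-2\right) 24\right) = \left(-160\right) \left(-48\right) = 7680$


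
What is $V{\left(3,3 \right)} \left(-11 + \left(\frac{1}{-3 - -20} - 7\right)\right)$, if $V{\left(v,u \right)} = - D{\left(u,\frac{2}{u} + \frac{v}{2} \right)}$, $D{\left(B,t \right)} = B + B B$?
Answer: $\frac{3660}{17} \approx 215.29$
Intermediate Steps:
$D{\left(B,t \right)} = B + B^{2}$
$V{\left(v,u \right)} = - u \left(1 + u\right)$
$V{\left(3,3 \right)} \left(-11 + \left(\frac{1}{-3 - -20} - 7\right)\right) = \left(-1\right) 3 \left(1 + 3\right) \left(-11 + \left(\frac{1}{-3 - -20} - 7\right)\right) = \left(-1\right) 3 \cdot 4 \left(-11 - \left(7 - \frac{1}{-3 + 20}\right)\right) = - 12 \left(-11 - \left(7 - \frac{1}{17}\right)\right) = - 12 \left(-11 + \left(\frac{1}{17} - 7\right)\right) = - 12 \left(-11 - \frac{118}{17}\right) = \left(-12\right) \left(- \frac{305}{17}\right) = \frac{3660}{17}$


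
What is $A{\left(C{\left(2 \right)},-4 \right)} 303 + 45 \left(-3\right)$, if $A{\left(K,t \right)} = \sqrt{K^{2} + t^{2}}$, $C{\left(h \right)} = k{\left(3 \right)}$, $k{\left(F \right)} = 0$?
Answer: $1077$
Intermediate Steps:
$C{\left(h \right)} = 0$
$A{\left(C{\left(2 \right)},-4 \right)} 303 + 45 \left(-3\right) = \sqrt{0^{2} + \left(-4\right)^{2}} \cdot 303 + 45 \left(-3\right) = \sqrt{0 + 16} \cdot 303 - 135 = \sqrt{16} \cdot 303 - 135 = 4 \cdot 303 - 135 = 1212 - 135 = 1077$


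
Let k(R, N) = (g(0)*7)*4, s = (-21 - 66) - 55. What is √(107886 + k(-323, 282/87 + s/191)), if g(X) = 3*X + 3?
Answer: √107970 ≈ 328.59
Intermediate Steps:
s = -142 (s = -87 - 55 = -142)
g(X) = 3 + 3*X
k(R, N) = 84 (k(R, N) = ((3 + 3*0)*7)*4 = ((3 + 0)*7)*4 = (3*7)*4 = 21*4 = 84)
√(107886 + k(-323, 282/87 + s/191)) = √(107886 + 84) = √107970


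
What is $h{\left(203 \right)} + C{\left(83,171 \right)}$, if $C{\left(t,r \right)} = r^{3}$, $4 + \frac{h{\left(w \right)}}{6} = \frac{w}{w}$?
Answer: $5000193$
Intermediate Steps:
$h{\left(w \right)} = -18$ ($h{\left(w \right)} = -24 + 6 \frac{w}{w} = -24 + 6 \cdot 1 = -24 + 6 = -18$)
$h{\left(203 \right)} + C{\left(83,171 \right)} = -18 + 171^{3} = -18 + 5000211 = 5000193$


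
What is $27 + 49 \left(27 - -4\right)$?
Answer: $1546$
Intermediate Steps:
$27 + 49 \left(27 - -4\right) = 27 + 49 \left(27 + 4\right) = 27 + 49 \cdot 31 = 27 + 1519 = 1546$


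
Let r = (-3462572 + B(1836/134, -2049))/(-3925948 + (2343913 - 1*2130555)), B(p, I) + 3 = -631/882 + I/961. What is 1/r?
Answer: 3146798709180/2934887908759 ≈ 1.0722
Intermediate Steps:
B(p, I) = -3277/882 + I/961 (B(p, I) = -3 + (-631/882 + I/961) = -3277/882 + I/961)
r = 2934887908759/3146798709180 (r = (-3462572 + (-3277/882 + (1/961)*(-2049)))/(-3925948 + (2343913 - 1*2130555)) = (-3462572 + (-3277/882 - 2049/961))/(-3925948 + (2343913 - 2130555)) = (-3462572 - 4956415/847602)/(-3925948 + 213358) = -2934887908759/847602/(-3712590) = -2934887908759/847602*(-1/3712590) = 2934887908759/3146798709180 ≈ 0.93266)
1/r = 1/(2934887908759/3146798709180) = 3146798709180/2934887908759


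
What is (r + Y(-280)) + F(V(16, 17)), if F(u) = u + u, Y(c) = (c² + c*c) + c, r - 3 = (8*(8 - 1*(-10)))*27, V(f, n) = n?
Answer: 160445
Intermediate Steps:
r = 3891 (r = 3 + (8*(8 - 1*(-10)))*27 = 3 + (8*(8 + 10))*27 = 3 + (8*18)*27 = 3 + 144*27 = 3 + 3888 = 3891)
Y(c) = c + 2*c² (Y(c) = (c² + c²) + c = 2*c² + c = c + 2*c²)
F(u) = 2*u
(r + Y(-280)) + F(V(16, 17)) = (3891 - 280*(1 + 2*(-280))) + 2*17 = (3891 - 280*(1 - 560)) + 34 = (3891 - 280*(-559)) + 34 = (3891 + 156520) + 34 = 160411 + 34 = 160445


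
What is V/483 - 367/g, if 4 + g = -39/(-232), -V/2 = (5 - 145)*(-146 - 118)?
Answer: -1170968/20447 ≈ -57.268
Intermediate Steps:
V = -73920 (V = -2*(5 - 145)*(-146 - 118) = -(-280)*(-264) = -2*36960 = -73920)
g = -889/232 (g = -4 - 39/(-232) = -4 - 39*(-1/232) = -4 + 39/232 = -889/232 ≈ -3.8319)
V/483 - 367/g = -73920/483 - 367/(-889/232) = -73920*1/483 - 367*(-232/889) = -3520/23 + 85144/889 = -1170968/20447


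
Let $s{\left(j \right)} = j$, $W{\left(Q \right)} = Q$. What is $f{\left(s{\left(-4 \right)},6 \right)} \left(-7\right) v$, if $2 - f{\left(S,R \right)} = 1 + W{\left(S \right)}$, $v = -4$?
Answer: $140$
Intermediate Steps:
$f{\left(S,R \right)} = 1 - S$ ($f{\left(S,R \right)} = 2 - \left(1 + S\right) = 1 - S$)
$f{\left(s{\left(-4 \right)},6 \right)} \left(-7\right) v = \left(1 - -4\right) \left(-7\right) \left(-4\right) = \left(1 + 4\right) \left(-7\right) \left(-4\right) = 5 \left(-7\right) \left(-4\right) = \left(-35\right) \left(-4\right) = 140$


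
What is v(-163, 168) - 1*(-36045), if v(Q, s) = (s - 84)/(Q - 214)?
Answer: 13588881/377 ≈ 36045.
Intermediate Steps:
v(Q, s) = (-84 + s)/(-214 + Q)
v(-163, 168) - 1*(-36045) = (-84 + 168)/(-214 - 163) - 1*(-36045) = 84/(-377) + 36045 = -1/377*84 + 36045 = -84/377 + 36045 = 13588881/377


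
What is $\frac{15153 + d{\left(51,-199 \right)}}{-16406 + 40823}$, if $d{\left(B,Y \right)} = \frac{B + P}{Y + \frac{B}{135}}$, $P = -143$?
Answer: $\frac{22573609}{36373191} \approx 0.62061$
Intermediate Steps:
$d{\left(B,Y \right)} = \frac{-143 + B}{Y + \frac{B}{135}}$ ($d{\left(B,Y \right)} = \frac{B - 143}{Y + \frac{B}{135}} = \frac{-143 + B}{Y + B \frac{1}{135}} = \frac{-143 + B}{Y + \frac{B}{135}}$)
$\frac{15153 + d{\left(51,-199 \right)}}{-16406 + 40823} = \frac{15153 + \frac{135 \left(-143 + 51\right)}{51 + 135 \left(-199\right)}}{-16406 + 40823} = \frac{15153 + 135 \frac{1}{51 - 26865} \left(-92\right)}{24417} = \left(15153 + 135 \frac{1}{-26814} \left(-92\right)\right) \frac{1}{24417} = \left(15153 + 135 \left(- \frac{1}{26814}\right) \left(-92\right)\right) \frac{1}{24417} = \left(15153 + \frac{2070}{4469}\right) \frac{1}{24417} = \frac{67720827}{4469} \cdot \frac{1}{24417} = \frac{22573609}{36373191}$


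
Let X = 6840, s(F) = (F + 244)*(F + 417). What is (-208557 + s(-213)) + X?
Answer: -195393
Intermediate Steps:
s(F) = (244 + F)*(417 + F)
(-208557 + s(-213)) + X = (-208557 + (101748 + (-213)² + 661*(-213))) + 6840 = (-208557 + (101748 + 45369 - 140793)) + 6840 = (-208557 + 6324) + 6840 = -202233 + 6840 = -195393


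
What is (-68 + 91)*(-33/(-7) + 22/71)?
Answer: 57431/497 ≈ 115.56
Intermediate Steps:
(-68 + 91)*(-33/(-7) + 22/71) = 23*(-33*(-⅐) + 22*(1/71)) = 23*(33/7 + 22/71) = 23*(2497/497) = 57431/497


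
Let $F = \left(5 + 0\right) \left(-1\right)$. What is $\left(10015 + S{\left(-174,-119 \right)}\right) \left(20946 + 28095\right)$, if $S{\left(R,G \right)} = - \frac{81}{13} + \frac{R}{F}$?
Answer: $\frac{32015534112}{65} \approx 4.9255 \cdot 10^{8}$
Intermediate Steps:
$F = -5$ ($F = 5 \left(-1\right) = -5$)
$S{\left(R,G \right)} = - \frac{81}{13} - \frac{R}{5}$ ($S{\left(R,G \right)} = - \frac{81}{13} + \frac{R}{-5} = \left(-81\right) \frac{1}{13} + R \left(- \frac{1}{5}\right) = - \frac{81}{13} - \frac{R}{5}$)
$\left(10015 + S{\left(-174,-119 \right)}\right) \left(20946 + 28095\right) = \left(10015 - - \frac{1857}{65}\right) \left(20946 + 28095\right) = \left(10015 + \left(- \frac{81}{13} + \frac{174}{5}\right)\right) 49041 = \left(10015 + \frac{1857}{65}\right) 49041 = \frac{652832}{65} \cdot 49041 = \frac{32015534112}{65}$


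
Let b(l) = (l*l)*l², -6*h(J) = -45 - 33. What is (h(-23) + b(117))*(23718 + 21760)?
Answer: 8522064844852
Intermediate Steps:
h(J) = 13 (h(J) = -(-45 - 33)/6 = -⅙*(-78) = 13)
b(l) = l⁴ (b(l) = l²*l² = l⁴)
(h(-23) + b(117))*(23718 + 21760) = (13 + 117⁴)*(23718 + 21760) = (13 + 187388721)*45478 = 187388734*45478 = 8522064844852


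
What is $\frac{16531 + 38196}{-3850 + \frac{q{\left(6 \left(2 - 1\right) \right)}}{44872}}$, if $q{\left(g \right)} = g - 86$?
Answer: $- \frac{306963743}{21594660} \approx -14.215$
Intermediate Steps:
$q{\left(g \right)} = -86 + g$
$\frac{16531 + 38196}{-3850 + \frac{q{\left(6 \left(2 - 1\right) \right)}}{44872}} = \frac{16531 + 38196}{-3850 + \frac{-86 + 6 \left(2 - 1\right)}{44872}} = \frac{54727}{-3850 + \left(-86 + 6 \cdot 1\right) \frac{1}{44872}} = \frac{54727}{-3850 + \left(-86 + 6\right) \frac{1}{44872}} = \frac{54727}{-3850 - \frac{10}{5609}} = \frac{54727}{- \frac{21594660}{5609}} = 54727 \left(- \frac{5609}{21594660}\right) = - \frac{306963743}{21594660}$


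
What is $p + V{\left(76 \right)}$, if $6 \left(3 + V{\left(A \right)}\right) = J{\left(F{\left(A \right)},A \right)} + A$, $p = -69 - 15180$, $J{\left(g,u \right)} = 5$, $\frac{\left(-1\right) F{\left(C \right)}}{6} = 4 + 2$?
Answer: $- \frac{30477}{2} \approx -15239.0$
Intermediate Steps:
$F{\left(C \right)} = -36$ ($F{\left(C \right)} = - 6 \left(4 + 2\right) = \left(-6\right) 6 = -36$)
$p = -15249$ ($p = -69 - 15180 = -15249$)
$V{\left(A \right)} = - \frac{13}{6} + \frac{A}{6}$ ($V{\left(A \right)} = -3 + \frac{5 + A}{6} = -3 + \left(\frac{5}{6} + \frac{A}{6}\right) = - \frac{13}{6} + \frac{A}{6}$)
$p + V{\left(76 \right)} = -15249 + \left(- \frac{13}{6} + \frac{1}{6} \cdot 76\right) = -15249 + \left(- \frac{13}{6} + \frac{38}{3}\right) = -15249 + \frac{21}{2} = - \frac{30477}{2}$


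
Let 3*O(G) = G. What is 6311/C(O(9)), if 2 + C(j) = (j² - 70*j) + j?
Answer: -6311/200 ≈ -31.555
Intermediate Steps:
O(G) = G/3
C(j) = -2 + j² - 69*j (C(j) = -2 + ((j² - 70*j) + j) = -2 + (j² - 69*j) = -2 + j² - 69*j)
6311/C(O(9)) = 6311/(-2 + ((⅓)*9)² - 23*9) = 6311/(-2 + 3² - 69*3) = 6311/(-2 + 9 - 207) = 6311/(-200) = 6311*(-1/200) = -6311/200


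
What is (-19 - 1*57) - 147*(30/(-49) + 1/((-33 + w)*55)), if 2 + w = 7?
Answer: 3101/220 ≈ 14.095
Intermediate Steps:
w = 5 (w = -2 + 7 = 5)
(-19 - 1*57) - 147*(30/(-49) + 1/((-33 + w)*55)) = (-19 - 1*57) - 147*(30/(-49) + 1/((-33 + 5)*55)) = (-19 - 57) - 147*(30*(-1/49) + (1/55)/(-28)) = -76 - 147*(-30/49 - 1/28*1/55) = -76 - 147*(-30/49 - 1/1540) = -76 - 147*(-6607/10780) = -76 + 19821/220 = 3101/220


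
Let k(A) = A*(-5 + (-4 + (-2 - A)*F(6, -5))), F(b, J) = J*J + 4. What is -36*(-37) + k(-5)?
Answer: 942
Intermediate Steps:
F(b, J) = 4 + J**2 (F(b, J) = J**2 + 4 = 4 + J**2)
k(A) = A*(-67 - 29*A) (k(A) = A*(-5 + (-4 + (-2 - A)*(4 + (-5)**2))) = A*(-5 + (-4 + (-2 - A)*(4 + 25))) = A*(-5 + (-4 + (-2 - A)*29)) = A*(-5 + (-4 + (-58 - 29*A))) = A*(-5 + (-62 - 29*A)) = A*(-67 - 29*A))
-36*(-37) + k(-5) = -36*(-37) - 1*(-5)*(67 + 29*(-5)) = 1332 - 1*(-5)*(67 - 145) = 1332 - 1*(-5)*(-78) = 1332 - 390 = 942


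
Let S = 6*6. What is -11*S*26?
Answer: -10296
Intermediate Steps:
S = 36
-11*S*26 = -11*36*26 = -396*26 = -10296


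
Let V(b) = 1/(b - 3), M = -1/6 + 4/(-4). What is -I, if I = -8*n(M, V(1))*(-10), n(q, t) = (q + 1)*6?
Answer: 80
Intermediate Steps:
M = -7/6 (M = -1*⅙ + 4*(-¼) = -⅙ - 1 = -7/6 ≈ -1.1667)
V(b) = 1/(-3 + b)
n(q, t) = 6 + 6*q (n(q, t) = (1 + q)*6 = 6 + 6*q)
I = -80 (I = -8*(6 + 6*(-7/6))*(-10) = -8*(6 - 7)*(-10) = -8*(-1)*(-10) = 8*(-10) = -80)
-I = -1*(-80) = 80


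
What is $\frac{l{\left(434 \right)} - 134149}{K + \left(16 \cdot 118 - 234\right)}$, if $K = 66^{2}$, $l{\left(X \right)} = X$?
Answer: $- \frac{26743}{1202} \approx -22.249$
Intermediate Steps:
$K = 4356$
$\frac{l{\left(434 \right)} - 134149}{K + \left(16 \cdot 118 - 234\right)} = \frac{434 - 134149}{4356 + \left(16 \cdot 118 - 234\right)} = - \frac{133715}{4356 + \left(1888 - 234\right)} = - \frac{133715}{4356 + 1654} = - \frac{133715}{6010} = \left(-133715\right) \frac{1}{6010} = - \frac{26743}{1202}$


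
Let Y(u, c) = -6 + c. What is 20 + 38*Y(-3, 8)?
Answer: 96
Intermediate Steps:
20 + 38*Y(-3, 8) = 20 + 38*(-6 + 8) = 20 + 38*2 = 20 + 76 = 96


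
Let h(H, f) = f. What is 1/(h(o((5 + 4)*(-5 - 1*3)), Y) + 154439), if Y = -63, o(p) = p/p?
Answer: 1/154376 ≈ 6.4777e-6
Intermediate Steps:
o(p) = 1
1/(h(o((5 + 4)*(-5 - 1*3)), Y) + 154439) = 1/(-63 + 154439) = 1/154376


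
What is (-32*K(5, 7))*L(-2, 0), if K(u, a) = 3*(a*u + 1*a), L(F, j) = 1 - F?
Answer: -12096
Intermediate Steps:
K(u, a) = 3*a + 3*a*u (K(u, a) = 3*(a*u + a) = 3*(a + a*u) = 3*a + 3*a*u)
(-32*K(5, 7))*L(-2, 0) = (-96*7*(1 + 5))*(1 - 1*(-2)) = (-96*7*6)*(1 + 2) = -32*126*3 = -4032*3 = -12096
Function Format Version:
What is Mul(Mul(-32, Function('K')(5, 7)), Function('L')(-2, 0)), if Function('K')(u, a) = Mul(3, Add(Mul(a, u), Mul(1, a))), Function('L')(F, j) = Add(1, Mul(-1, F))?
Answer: -12096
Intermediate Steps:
Function('K')(u, a) = Add(Mul(3, a), Mul(3, a, u)) (Function('K')(u, a) = Mul(3, Add(Mul(a, u), a)) = Mul(3, Add(a, Mul(a, u))) = Add(Mul(3, a), Mul(3, a, u)))
Mul(Mul(-32, Function('K')(5, 7)), Function('L')(-2, 0)) = Mul(Mul(-32, Mul(3, 7, Add(1, 5))), Add(1, Mul(-1, -2))) = Mul(Mul(-32, Mul(3, 7, 6)), Add(1, 2)) = Mul(Mul(-32, 126), 3) = Mul(-4032, 3) = -12096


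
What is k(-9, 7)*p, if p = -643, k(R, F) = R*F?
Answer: 40509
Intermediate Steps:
k(R, F) = F*R
k(-9, 7)*p = (7*(-9))*(-643) = -63*(-643) = 40509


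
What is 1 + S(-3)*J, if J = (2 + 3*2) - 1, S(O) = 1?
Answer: 8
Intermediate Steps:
J = 7 (J = (2 + 6) - 1 = 8 - 1 = 7)
1 + S(-3)*J = 1 + 1*7 = 1 + 7 = 8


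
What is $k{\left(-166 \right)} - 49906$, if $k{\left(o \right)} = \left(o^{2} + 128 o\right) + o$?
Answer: $-43764$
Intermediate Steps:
$k{\left(o \right)} = o^{2} + 129 o$
$k{\left(-166 \right)} - 49906 = - 166 \left(129 - 166\right) - 49906 = \left(-166\right) \left(-37\right) - 49906 = 6142 - 49906 = -43764$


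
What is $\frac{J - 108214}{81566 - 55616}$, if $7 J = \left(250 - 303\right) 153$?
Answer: $- \frac{765607}{181650} \approx -4.2147$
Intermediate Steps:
$J = - \frac{8109}{7}$ ($J = \frac{\left(250 - 303\right) 153}{7} = \frac{\left(-53\right) 153}{7} = \frac{1}{7} \left(-8109\right) = - \frac{8109}{7} \approx -1158.4$)
$\frac{J - 108214}{81566 - 55616} = \frac{- \frac{8109}{7} - 108214}{81566 - 55616} = - \frac{765607}{7 \cdot 25950} = \left(- \frac{765607}{7}\right) \frac{1}{25950} = - \frac{765607}{181650}$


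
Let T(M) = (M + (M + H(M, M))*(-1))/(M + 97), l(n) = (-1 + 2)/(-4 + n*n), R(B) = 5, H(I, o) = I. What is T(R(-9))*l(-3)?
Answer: -1/102 ≈ -0.0098039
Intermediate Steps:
l(n) = 1/(-4 + n²)
T(M) = -M/(97 + M) (T(M) = (M + (M + M)*(-1))/(M + 97) = (M + (2*M)*(-1))/(97 + M) = (M - 2*M)/(97 + M) = (-M)/(97 + M) = -M/(97 + M))
T(R(-9))*l(-3) = (-1*5/(97 + 5))/(-4 + (-3)²) = (-1*5/102)/(-4 + 9) = -1*5*1/102/5 = -5/102*⅕ = -1/102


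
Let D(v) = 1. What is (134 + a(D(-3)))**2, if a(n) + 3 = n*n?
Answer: 17424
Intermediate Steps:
a(n) = -3 + n**2 (a(n) = -3 + n*n = -3 + n**2)
(134 + a(D(-3)))**2 = (134 + (-3 + 1**2))**2 = (134 + (-3 + 1))**2 = (134 - 2)**2 = 132**2 = 17424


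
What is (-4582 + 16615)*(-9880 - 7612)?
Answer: -210481236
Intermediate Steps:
(-4582 + 16615)*(-9880 - 7612) = 12033*(-17492) = -210481236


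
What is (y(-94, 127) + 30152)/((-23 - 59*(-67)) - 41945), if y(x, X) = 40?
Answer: -30192/38015 ≈ -0.79421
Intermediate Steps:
(y(-94, 127) + 30152)/((-23 - 59*(-67)) - 41945) = (40 + 30152)/((-23 - 59*(-67)) - 41945) = 30192/((-23 + 3953) - 41945) = 30192/(3930 - 41945) = 30192/(-38015) = 30192*(-1/38015) = -30192/38015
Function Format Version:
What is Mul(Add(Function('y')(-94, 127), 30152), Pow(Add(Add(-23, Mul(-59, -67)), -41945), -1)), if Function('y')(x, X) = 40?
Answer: Rational(-30192, 38015) ≈ -0.79421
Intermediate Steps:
Mul(Add(Function('y')(-94, 127), 30152), Pow(Add(Add(-23, Mul(-59, -67)), -41945), -1)) = Mul(Add(40, 30152), Pow(Add(Add(-23, Mul(-59, -67)), -41945), -1)) = Mul(30192, Pow(Add(Add(-23, 3953), -41945), -1)) = Mul(30192, Pow(Add(3930, -41945), -1)) = Mul(30192, Pow(-38015, -1)) = Mul(30192, Rational(-1, 38015)) = Rational(-30192, 38015)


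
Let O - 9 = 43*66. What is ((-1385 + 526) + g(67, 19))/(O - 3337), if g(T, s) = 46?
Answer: 813/490 ≈ 1.6592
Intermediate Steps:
O = 2847 (O = 9 + 43*66 = 9 + 2838 = 2847)
((-1385 + 526) + g(67, 19))/(O - 3337) = ((-1385 + 526) + 46)/(2847 - 3337) = (-859 + 46)/(-490) = -813*(-1/490) = 813/490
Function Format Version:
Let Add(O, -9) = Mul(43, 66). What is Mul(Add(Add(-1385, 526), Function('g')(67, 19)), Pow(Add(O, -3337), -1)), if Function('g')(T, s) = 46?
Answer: Rational(813, 490) ≈ 1.6592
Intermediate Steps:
O = 2847 (O = Add(9, Mul(43, 66)) = Add(9, 2838) = 2847)
Mul(Add(Add(-1385, 526), Function('g')(67, 19)), Pow(Add(O, -3337), -1)) = Mul(Add(Add(-1385, 526), 46), Pow(Add(2847, -3337), -1)) = Mul(Add(-859, 46), Pow(-490, -1)) = Mul(-813, Rational(-1, 490)) = Rational(813, 490)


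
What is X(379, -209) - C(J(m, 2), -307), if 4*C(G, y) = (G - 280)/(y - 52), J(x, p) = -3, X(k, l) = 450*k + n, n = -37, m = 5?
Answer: 244856385/1436 ≈ 1.7051e+5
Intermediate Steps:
X(k, l) = -37 + 450*k (X(k, l) = 450*k - 37 = -37 + 450*k)
C(G, y) = (-280 + G)/(4*(-52 + y)) (C(G, y) = ((G - 280)/(y - 52))/4 = ((-280 + G)/(-52 + y))/4 = (-280 + G)/(4*(-52 + y)))
X(379, -209) - C(J(m, 2), -307) = (-37 + 450*379) - (-280 - 3)/(4*(-52 - 307)) = (-37 + 170550) - (-283)/(4*(-359)) = 170513 - (-1)*(-283)/(4*359) = 170513 - 1*283/1436 = 170513 - 283/1436 = 244856385/1436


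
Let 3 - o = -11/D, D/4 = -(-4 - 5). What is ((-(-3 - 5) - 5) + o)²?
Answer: 51529/1296 ≈ 39.760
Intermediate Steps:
D = 36 (D = 4*(-(-4 - 5)) = 4*(-1*(-9)) = 4*9 = 36)
o = 119/36 (o = 3 - (-11)/36 = 3 - 1*(-11/36) = 3 + 11/36 = 119/36 ≈ 3.3056)
((-(-3 - 5) - 5) + o)² = ((-(-3 - 5) - 5) + 119/36)² = ((-1*(-8) - 5) + 119/36)² = ((8 - 5) + 119/36)² = (3 + 119/36)² = (227/36)² = 51529/1296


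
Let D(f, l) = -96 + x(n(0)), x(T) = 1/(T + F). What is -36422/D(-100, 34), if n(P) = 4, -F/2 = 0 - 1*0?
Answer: 145688/383 ≈ 380.39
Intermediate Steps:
F = 0 (F = -2*(0 - 1*0) = -2*(0 + 0) = -2*0 = 0)
x(T) = 1/T (x(T) = 1/(T + 0) = 1/T)
D(f, l) = -383/4 (D(f, l) = -96 + 1/4 = -96 + ¼ = -383/4)
-36422/D(-100, 34) = -36422/(-383/4) = -36422*(-4/383) = 145688/383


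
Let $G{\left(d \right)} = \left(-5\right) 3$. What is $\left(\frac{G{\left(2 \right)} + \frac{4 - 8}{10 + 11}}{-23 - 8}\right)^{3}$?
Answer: $\frac{32461759}{275894451} \approx 0.11766$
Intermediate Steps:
$G{\left(d \right)} = -15$
$\left(\frac{G{\left(2 \right)} + \frac{4 - 8}{10 + 11}}{-23 - 8}\right)^{3} = \left(\frac{-15 + \frac{4 - 8}{10 + 11}}{-23 - 8}\right)^{3} = \left(\frac{-15 - \frac{4}{21}}{-31}\right)^{3} = \left(\left(-15 - \frac{4}{21}\right) \left(- \frac{1}{31}\right)\right)^{3} = \left(\left(- \frac{319}{21}\right) \left(- \frac{1}{31}\right)\right)^{3} = \left(\frac{319}{651}\right)^{3} = \frac{32461759}{275894451}$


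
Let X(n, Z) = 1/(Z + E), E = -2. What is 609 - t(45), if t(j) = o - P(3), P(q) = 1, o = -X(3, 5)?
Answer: 1831/3 ≈ 610.33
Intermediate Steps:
X(n, Z) = 1/(-2 + Z) (X(n, Z) = 1/(Z - 2) = 1/(-2 + Z))
o = -⅓ (o = -1/(-2 + 5) = -1/3 = -1*⅓ = -⅓ ≈ -0.33333)
t(j) = -4/3 (t(j) = -⅓ - 1*1 = -⅓ - 1 = -4/3)
609 - t(45) = 609 - 1*(-4/3) = 609 + 4/3 = 1831/3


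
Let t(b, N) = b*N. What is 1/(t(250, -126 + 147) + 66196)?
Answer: 1/71446 ≈ 1.3997e-5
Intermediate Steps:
t(b, N) = N*b
1/(t(250, -126 + 147) + 66196) = 1/((-126 + 147)*250 + 66196) = 1/(21*250 + 66196) = 1/(5250 + 66196) = 1/71446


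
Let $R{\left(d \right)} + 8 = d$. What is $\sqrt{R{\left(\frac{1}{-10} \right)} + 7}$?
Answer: $\frac{i \sqrt{110}}{10} \approx 1.0488 i$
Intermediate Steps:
$R{\left(d \right)} = -8 + d$
$\sqrt{R{\left(\frac{1}{-10} \right)} + 7} = \sqrt{\left(-8 + \frac{1}{-10}\right) + 7} = \sqrt{\left(-8 - \frac{1}{10}\right) + 7} = \sqrt{- \frac{81}{10} + 7} = \sqrt{- \frac{11}{10}} = \frac{i \sqrt{110}}{10}$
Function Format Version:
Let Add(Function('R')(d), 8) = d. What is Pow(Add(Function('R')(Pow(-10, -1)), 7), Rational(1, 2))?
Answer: Mul(Rational(1, 10), I, Pow(110, Rational(1, 2))) ≈ Mul(1.0488, I)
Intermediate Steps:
Function('R')(d) = Add(-8, d)
Pow(Add(Function('R')(Pow(-10, -1)), 7), Rational(1, 2)) = Pow(Add(Add(-8, Pow(-10, -1)), 7), Rational(1, 2)) = Pow(Add(Add(-8, Rational(-1, 10)), 7), Rational(1, 2)) = Pow(Add(Rational(-81, 10), 7), Rational(1, 2)) = Pow(Rational(-11, 10), Rational(1, 2)) = Mul(Rational(1, 10), I, Pow(110, Rational(1, 2)))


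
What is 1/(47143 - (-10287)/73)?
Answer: 73/3451726 ≈ 2.1149e-5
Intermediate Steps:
1/(47143 - (-10287)/73) = 1/(47143 - 127*(-81/73)) = 1/(47143 + 10287/73) = 1/(3451726/73) = 73/3451726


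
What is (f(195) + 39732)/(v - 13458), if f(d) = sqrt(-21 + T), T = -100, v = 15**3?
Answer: -13244/3361 - 11*I/10083 ≈ -3.9405 - 0.0010909*I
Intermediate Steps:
v = 3375
f(d) = 11*I (f(d) = sqrt(-21 - 100) = sqrt(-121) = 11*I)
(f(195) + 39732)/(v - 13458) = (11*I + 39732)/(3375 - 13458) = (39732 + 11*I)/(-10083) = (39732 + 11*I)*(-1/10083) = -13244/3361 - 11*I/10083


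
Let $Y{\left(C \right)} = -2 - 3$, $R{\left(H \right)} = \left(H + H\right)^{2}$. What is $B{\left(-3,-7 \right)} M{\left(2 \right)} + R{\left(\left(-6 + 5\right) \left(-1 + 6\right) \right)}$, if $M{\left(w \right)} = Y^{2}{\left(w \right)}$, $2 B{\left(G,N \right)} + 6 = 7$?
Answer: $\frac{225}{2} \approx 112.5$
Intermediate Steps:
$R{\left(H \right)} = 4 H^{2}$ ($R{\left(H \right)} = \left(2 H\right)^{2} = 4 H^{2}$)
$B{\left(G,N \right)} = \frac{1}{2}$ ($B{\left(G,N \right)} = -3 + \frac{1}{2} \cdot 7 = -3 + \frac{7}{2} = \frac{1}{2}$)
$Y{\left(C \right)} = -5$ ($Y{\left(C \right)} = -2 - 3 = -5$)
$M{\left(w \right)} = 25$ ($M{\left(w \right)} = \left(-5\right)^{2} = 25$)
$B{\left(-3,-7 \right)} M{\left(2 \right)} + R{\left(\left(-6 + 5\right) \left(-1 + 6\right) \right)} = \frac{1}{2} \cdot 25 + 4 \left(\left(-6 + 5\right) \left(-1 + 6\right)\right)^{2} = \frac{25}{2} + 4 \left(\left(-1\right) 5\right)^{2} = \frac{25}{2} + 4 \left(-5\right)^{2} = \frac{25}{2} + 4 \cdot 25 = \frac{25}{2} + 100 = \frac{225}{2}$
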